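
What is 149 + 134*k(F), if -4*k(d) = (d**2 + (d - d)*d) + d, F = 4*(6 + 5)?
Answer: -66181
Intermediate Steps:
F = 44 (F = 4*11 = 44)
k(d) = -d/4 - d**2/4 (k(d) = -((d**2 + (d - d)*d) + d)/4 = -((d**2 + 0*d) + d)/4 = -((d**2 + 0) + d)/4 = -(d**2 + d)/4 = -(d + d**2)/4 = -d/4 - d**2/4)
149 + 134*k(F) = 149 + 134*(-1/4*44*(1 + 44)) = 149 + 134*(-1/4*44*45) = 149 + 134*(-495) = 149 - 66330 = -66181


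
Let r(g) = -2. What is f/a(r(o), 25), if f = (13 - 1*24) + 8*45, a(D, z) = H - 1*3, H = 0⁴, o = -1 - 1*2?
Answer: -349/3 ≈ -116.33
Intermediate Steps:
o = -3 (o = -1 - 2 = -3)
H = 0
a(D, z) = -3 (a(D, z) = 0 - 1*3 = 0 - 3 = -3)
f = 349 (f = (13 - 24) + 360 = -11 + 360 = 349)
f/a(r(o), 25) = 349/(-3) = 349*(-⅓) = -349/3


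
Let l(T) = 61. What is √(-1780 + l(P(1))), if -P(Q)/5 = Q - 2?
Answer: 3*I*√191 ≈ 41.461*I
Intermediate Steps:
P(Q) = 10 - 5*Q (P(Q) = -5*(Q - 2) = -5*(-2 + Q) = 10 - 5*Q)
√(-1780 + l(P(1))) = √(-1780 + 61) = √(-1719) = 3*I*√191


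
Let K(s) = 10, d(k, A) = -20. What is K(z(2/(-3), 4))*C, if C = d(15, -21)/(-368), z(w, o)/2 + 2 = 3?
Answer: 25/46 ≈ 0.54348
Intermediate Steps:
z(w, o) = 2 (z(w, o) = -4 + 2*3 = -4 + 6 = 2)
C = 5/92 (C = -20/(-368) = -20*(-1/368) = 5/92 ≈ 0.054348)
K(z(2/(-3), 4))*C = 10*(5/92) = 25/46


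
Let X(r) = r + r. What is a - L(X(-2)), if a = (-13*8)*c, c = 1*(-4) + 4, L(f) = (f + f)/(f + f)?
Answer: -1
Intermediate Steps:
X(r) = 2*r
L(f) = 1 (L(f) = (2*f)/((2*f)) = (2*f)*(1/(2*f)) = 1)
c = 0 (c = -4 + 4 = 0)
a = 0 (a = -13*8*0 = -104*0 = 0)
a - L(X(-2)) = 0 - 1*1 = 0 - 1 = -1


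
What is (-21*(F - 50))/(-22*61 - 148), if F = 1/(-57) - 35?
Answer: -16961/14155 ≈ -1.1982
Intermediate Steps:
F = -1996/57 (F = -1/57 - 35 = -1996/57 ≈ -35.018)
(-21*(F - 50))/(-22*61 - 148) = (-21*(-1996/57 - 50))/(-22*61 - 148) = (-21*(-4846/57))/(-1342 - 148) = (33922/19)/(-1490) = (33922/19)*(-1/1490) = -16961/14155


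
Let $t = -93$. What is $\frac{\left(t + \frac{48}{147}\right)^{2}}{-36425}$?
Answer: $- \frac{20620681}{87456425} \approx -0.23578$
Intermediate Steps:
$\frac{\left(t + \frac{48}{147}\right)^{2}}{-36425} = \frac{\left(-93 + \frac{48}{147}\right)^{2}}{-36425} = \left(-93 + 48 \cdot \frac{1}{147}\right)^{2} \left(- \frac{1}{36425}\right) = \left(-93 + \frac{16}{49}\right)^{2} \left(- \frac{1}{36425}\right) = \left(- \frac{4541}{49}\right)^{2} \left(- \frac{1}{36425}\right) = \frac{20620681}{2401} \left(- \frac{1}{36425}\right) = - \frac{20620681}{87456425}$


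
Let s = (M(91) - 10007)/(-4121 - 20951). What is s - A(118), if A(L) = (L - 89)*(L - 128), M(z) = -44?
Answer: 7280931/25072 ≈ 290.40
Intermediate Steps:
A(L) = (-128 + L)*(-89 + L) (A(L) = (-89 + L)*(-128 + L) = (-128 + L)*(-89 + L))
s = 10051/25072 (s = (-44 - 10007)/(-4121 - 20951) = -10051/(-25072) = -10051*(-1/25072) = 10051/25072 ≈ 0.40089)
s - A(118) = 10051/25072 - (11392 + 118**2 - 217*118) = 10051/25072 - (11392 + 13924 - 25606) = 10051/25072 - 1*(-290) = 10051/25072 + 290 = 7280931/25072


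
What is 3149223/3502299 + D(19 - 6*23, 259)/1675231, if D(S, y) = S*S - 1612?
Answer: 1773208781888/1955719952023 ≈ 0.90668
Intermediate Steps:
D(S, y) = -1612 + S² (D(S, y) = S² - 1612 = -1612 + S²)
3149223/3502299 + D(19 - 6*23, 259)/1675231 = 3149223/3502299 + (-1612 + (19 - 6*23)²)/1675231 = 3149223*(1/3502299) + (-1612 + (19 - 138)²)*(1/1675231) = 1049741/1167433 + (-1612 + (-119)²)*(1/1675231) = 1049741/1167433 + (-1612 + 14161)*(1/1675231) = 1049741/1167433 + 12549*(1/1675231) = 1049741/1167433 + 12549/1675231 = 1773208781888/1955719952023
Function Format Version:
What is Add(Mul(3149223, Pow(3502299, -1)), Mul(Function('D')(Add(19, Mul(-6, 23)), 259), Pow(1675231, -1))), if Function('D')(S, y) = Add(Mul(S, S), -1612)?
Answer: Rational(1773208781888, 1955719952023) ≈ 0.90668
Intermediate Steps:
Function('D')(S, y) = Add(-1612, Pow(S, 2)) (Function('D')(S, y) = Add(Pow(S, 2), -1612) = Add(-1612, Pow(S, 2)))
Add(Mul(3149223, Pow(3502299, -1)), Mul(Function('D')(Add(19, Mul(-6, 23)), 259), Pow(1675231, -1))) = Add(Mul(3149223, Pow(3502299, -1)), Mul(Add(-1612, Pow(Add(19, Mul(-6, 23)), 2)), Pow(1675231, -1))) = Add(Mul(3149223, Rational(1, 3502299)), Mul(Add(-1612, Pow(Add(19, -138), 2)), Rational(1, 1675231))) = Add(Rational(1049741, 1167433), Mul(Add(-1612, Pow(-119, 2)), Rational(1, 1675231))) = Add(Rational(1049741, 1167433), Mul(Add(-1612, 14161), Rational(1, 1675231))) = Add(Rational(1049741, 1167433), Mul(12549, Rational(1, 1675231))) = Add(Rational(1049741, 1167433), Rational(12549, 1675231)) = Rational(1773208781888, 1955719952023)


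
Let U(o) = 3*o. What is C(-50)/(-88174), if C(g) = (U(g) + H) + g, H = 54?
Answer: 73/44087 ≈ 0.0016558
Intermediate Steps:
C(g) = 54 + 4*g (C(g) = (3*g + 54) + g = (54 + 3*g) + g = 54 + 4*g)
C(-50)/(-88174) = (54 + 4*(-50))/(-88174) = (54 - 200)*(-1/88174) = -146*(-1/88174) = 73/44087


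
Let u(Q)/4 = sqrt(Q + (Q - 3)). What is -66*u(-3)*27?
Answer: -21384*I ≈ -21384.0*I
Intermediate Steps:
u(Q) = 4*sqrt(-3 + 2*Q) (u(Q) = 4*sqrt(Q + (Q - 3)) = 4*sqrt(Q + (-3 + Q)) = 4*sqrt(-3 + 2*Q))
-66*u(-3)*27 = -264*sqrt(-3 + 2*(-3))*27 = -264*sqrt(-3 - 6)*27 = -264*sqrt(-9)*27 = -264*3*I*27 = -792*I*27 = -21384*I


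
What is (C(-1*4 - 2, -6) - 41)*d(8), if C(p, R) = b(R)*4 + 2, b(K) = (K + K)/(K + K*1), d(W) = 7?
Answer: -245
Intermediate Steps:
b(K) = 1 (b(K) = (2*K)/(K + K) = (2*K)/((2*K)) = (2*K)*(1/(2*K)) = 1)
C(p, R) = 6 (C(p, R) = 1*4 + 2 = 4 + 2 = 6)
(C(-1*4 - 2, -6) - 41)*d(8) = (6 - 41)*7 = -35*7 = -245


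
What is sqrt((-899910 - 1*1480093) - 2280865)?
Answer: 2*I*sqrt(1165217) ≈ 2158.9*I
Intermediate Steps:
sqrt((-899910 - 1*1480093) - 2280865) = sqrt((-899910 - 1480093) - 2280865) = sqrt(-2380003 - 2280865) = sqrt(-4660868) = 2*I*sqrt(1165217)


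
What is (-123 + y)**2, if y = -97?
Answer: 48400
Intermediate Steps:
(-123 + y)**2 = (-123 - 97)**2 = (-220)**2 = 48400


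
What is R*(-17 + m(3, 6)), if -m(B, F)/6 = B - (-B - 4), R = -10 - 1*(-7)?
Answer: 231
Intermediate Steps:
R = -3 (R = -10 + 7 = -3)
m(B, F) = -24 - 12*B (m(B, F) = -6*(B - (-B - 4)) = -6*(B - (-4 - B)) = -6*(B + (4 + B)) = -6*(4 + 2*B) = -24 - 12*B)
R*(-17 + m(3, 6)) = -3*(-17 + (-24 - 12*3)) = -3*(-17 + (-24 - 36)) = -3*(-17 - 60) = -3*(-77) = 231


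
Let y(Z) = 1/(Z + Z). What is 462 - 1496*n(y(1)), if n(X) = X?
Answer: -286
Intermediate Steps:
y(Z) = 1/(2*Z)
462 - 1496*n(y(1)) = 462 - 748/1 = 462 - 748 = -286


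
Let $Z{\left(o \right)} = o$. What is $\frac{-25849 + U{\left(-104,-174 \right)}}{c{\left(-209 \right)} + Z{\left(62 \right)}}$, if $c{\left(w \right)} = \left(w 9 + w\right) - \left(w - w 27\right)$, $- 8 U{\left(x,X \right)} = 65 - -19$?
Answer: $\frac{51719}{14924} \approx 3.4655$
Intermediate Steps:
$U{\left(x,X \right)} = - \frac{21}{2}$ ($U{\left(x,X \right)} = - \frac{65 - -19}{8} = - \frac{65 + 19}{8} = \left(- \frac{1}{8}\right) 84 = - \frac{21}{2}$)
$c{\left(w \right)} = 36 w$ ($c{\left(w \right)} = \left(9 w + w\right) + \left(27 w - w\right) = 10 w + 26 w = 36 w$)
$\frac{-25849 + U{\left(-104,-174 \right)}}{c{\left(-209 \right)} + Z{\left(62 \right)}} = \frac{-25849 - \frac{21}{2}}{36 \left(-209\right) + 62} = - \frac{51719}{2 \left(-7524 + 62\right)} = - \frac{51719}{2 \left(-7462\right)} = \left(- \frac{51719}{2}\right) \left(- \frac{1}{7462}\right) = \frac{51719}{14924}$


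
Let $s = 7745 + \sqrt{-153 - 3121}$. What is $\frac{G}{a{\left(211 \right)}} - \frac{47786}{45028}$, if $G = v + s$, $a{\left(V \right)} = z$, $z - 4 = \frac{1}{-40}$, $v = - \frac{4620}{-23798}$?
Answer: $\frac{82950463990087}{42595159674} + \frac{40 i \sqrt{3274}}{159} \approx 1947.4 + 14.395 i$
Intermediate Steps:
$s = 7745 + i \sqrt{3274}$ ($s = 7745 + \sqrt{-3274} = 7745 + i \sqrt{3274} \approx 7745.0 + 57.219 i$)
$v = \frac{2310}{11899}$ ($v = \left(-4620\right) \left(- \frac{1}{23798}\right) = \frac{2310}{11899} \approx 0.19413$)
$z = \frac{159}{40}$ ($z = 4 + \frac{1}{-40} = 4 - \frac{1}{40} = \frac{159}{40} \approx 3.975$)
$a{\left(V \right)} = \frac{159}{40}$
$G = \frac{92160065}{11899} + i \sqrt{3274}$ ($G = \frac{2310}{11899} + \left(7745 + i \sqrt{3274}\right) = \frac{92160065}{11899} + i \sqrt{3274} \approx 7745.2 + 57.219 i$)
$\frac{G}{a{\left(211 \right)}} - \frac{47786}{45028} = \frac{\frac{92160065}{11899} + i \sqrt{3274}}{\frac{159}{40}} - \frac{47786}{45028} = \left(\frac{92160065}{11899} + i \sqrt{3274}\right) \frac{40}{159} - \frac{23893}{22514} = \left(\frac{3686402600}{1891941} + \frac{40 i \sqrt{3274}}{159}\right) - \frac{23893}{22514} = \frac{82950463990087}{42595159674} + \frac{40 i \sqrt{3274}}{159}$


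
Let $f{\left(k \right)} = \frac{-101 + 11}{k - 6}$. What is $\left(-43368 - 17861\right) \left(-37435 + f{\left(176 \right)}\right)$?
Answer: $\frac{38966380516}{17} \approx 2.2921 \cdot 10^{9}$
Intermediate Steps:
$f{\left(k \right)} = - \frac{90}{-6 + k}$
$\left(-43368 - 17861\right) \left(-37435 + f{\left(176 \right)}\right) = \left(-43368 - 17861\right) \left(-37435 - \frac{90}{-6 + 176}\right) = - 61229 \left(-37435 - \frac{90}{170}\right) = - 61229 \left(-37435 - \frac{9}{17}\right) = \left(-61229\right) \left(- \frac{636404}{17}\right) = \frac{38966380516}{17}$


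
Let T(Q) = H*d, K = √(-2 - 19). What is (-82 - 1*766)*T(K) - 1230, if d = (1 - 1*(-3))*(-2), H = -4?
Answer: -28366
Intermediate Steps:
K = I*√21 (K = √(-21) = I*√21 ≈ 4.5826*I)
d = -8 (d = (1 + 3)*(-2) = 4*(-2) = -8)
T(Q) = 32 (T(Q) = -4*(-8) = 32)
(-82 - 1*766)*T(K) - 1230 = (-82 - 1*766)*32 - 1230 = (-82 - 766)*32 - 1230 = -848*32 - 1230 = -27136 - 1230 = -28366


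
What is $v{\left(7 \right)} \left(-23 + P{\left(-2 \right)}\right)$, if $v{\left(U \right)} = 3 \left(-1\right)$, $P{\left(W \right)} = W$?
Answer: $75$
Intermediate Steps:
$v{\left(U \right)} = -3$
$v{\left(7 \right)} \left(-23 + P{\left(-2 \right)}\right) = - 3 \left(-23 - 2\right) = \left(-3\right) \left(-25\right) = 75$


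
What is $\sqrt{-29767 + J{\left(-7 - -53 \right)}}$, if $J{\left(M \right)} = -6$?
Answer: $i \sqrt{29773} \approx 172.55 i$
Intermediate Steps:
$\sqrt{-29767 + J{\left(-7 - -53 \right)}} = \sqrt{-29767 - 6} = \sqrt{-29773} = i \sqrt{29773}$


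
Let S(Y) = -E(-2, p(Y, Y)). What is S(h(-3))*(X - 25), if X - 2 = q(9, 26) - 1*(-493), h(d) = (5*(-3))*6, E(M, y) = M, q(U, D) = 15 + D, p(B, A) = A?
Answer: 1022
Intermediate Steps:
h(d) = -90 (h(d) = -15*6 = -90)
S(Y) = 2 (S(Y) = -1*(-2) = 2)
X = 536 (X = 2 + ((15 + 26) - 1*(-493)) = 2 + (41 + 493) = 2 + 534 = 536)
S(h(-3))*(X - 25) = 2*(536 - 25) = 2*511 = 1022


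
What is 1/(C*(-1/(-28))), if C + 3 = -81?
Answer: -1/3 ≈ -0.33333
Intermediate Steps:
C = -84 (C = -3 - 81 = -84)
1/(C*(-1/(-28))) = 1/(-(-84)/(-28)) = 1/(-(-84)*(-1)/28) = 1/(-84*1/28) = 1/(-3) = -1/3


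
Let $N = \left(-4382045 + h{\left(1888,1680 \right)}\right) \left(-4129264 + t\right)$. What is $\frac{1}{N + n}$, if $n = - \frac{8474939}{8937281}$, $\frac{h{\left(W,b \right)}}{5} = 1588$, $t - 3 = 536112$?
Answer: $\frac{8937281}{140465556390270757306} \approx 6.3626 \cdot 10^{-14}$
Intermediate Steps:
$t = 536115$ ($t = 3 + 536112 = 536115$)
$h{\left(W,b \right)} = 7940$ ($h{\left(W,b \right)} = 5 \cdot 1588 = 7940$)
$n = - \frac{8474939}{8937281}$ ($n = \left(-8474939\right) \frac{1}{8937281} = - \frac{8474939}{8937281} \approx -0.94827$)
$N = 15716811006645$ ($N = \left(-4382045 + 7940\right) \left(-4129264 + 536115\right) = \left(-4374105\right) \left(-3593149\right) = 15716811006645$)
$\frac{1}{N + n} = \frac{1}{15716811006645 - \frac{8474939}{8937281}} = \frac{1}{\frac{140465556390270757306}{8937281}} = \frac{8937281}{140465556390270757306}$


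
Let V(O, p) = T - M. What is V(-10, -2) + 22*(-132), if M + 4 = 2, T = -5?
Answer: -2907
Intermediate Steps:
M = -2 (M = -4 + 2 = -2)
V(O, p) = -3 (V(O, p) = -5 - 1*(-2) = -5 + 2 = -3)
V(-10, -2) + 22*(-132) = -3 + 22*(-132) = -3 - 2904 = -2907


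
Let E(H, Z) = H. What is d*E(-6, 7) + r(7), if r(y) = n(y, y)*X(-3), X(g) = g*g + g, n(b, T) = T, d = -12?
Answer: 114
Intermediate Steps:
X(g) = g + g**2 (X(g) = g**2 + g = g + g**2)
r(y) = 6*y (r(y) = y*(-3*(1 - 3)) = y*(-3*(-2)) = y*6 = 6*y)
d*E(-6, 7) + r(7) = -12*(-6) + 6*7 = 72 + 42 = 114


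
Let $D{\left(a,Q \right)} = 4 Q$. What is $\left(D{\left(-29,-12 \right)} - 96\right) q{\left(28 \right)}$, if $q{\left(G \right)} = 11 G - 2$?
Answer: $-44064$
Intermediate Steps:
$q{\left(G \right)} = -2 + 11 G$
$\left(D{\left(-29,-12 \right)} - 96\right) q{\left(28 \right)} = \left(4 \left(-12\right) - 96\right) \left(-2 + 11 \cdot 28\right) = \left(-48 - 96\right) \left(-2 + 308\right) = \left(-144\right) 306 = -44064$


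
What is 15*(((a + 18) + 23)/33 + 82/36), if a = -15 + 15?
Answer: 3485/66 ≈ 52.803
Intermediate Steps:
a = 0
15*(((a + 18) + 23)/33 + 82/36) = 15*(((0 + 18) + 23)/33 + 82/36) = 15*((18 + 23)*(1/33) + 82*(1/36)) = 15*(41*(1/33) + 41/18) = 15*(41/33 + 41/18) = 15*(697/198) = 3485/66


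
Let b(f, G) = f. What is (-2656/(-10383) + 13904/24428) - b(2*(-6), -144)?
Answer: 813219272/63408981 ≈ 12.825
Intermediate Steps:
(-2656/(-10383) + 13904/24428) - b(2*(-6), -144) = (-2656/(-10383) + 13904/24428) - 2*(-6) = (-2656*(-1/10383) + 13904*(1/24428)) - 1*(-12) = (2656/10383 + 3476/6107) + 12 = 52311500/63408981 + 12 = 813219272/63408981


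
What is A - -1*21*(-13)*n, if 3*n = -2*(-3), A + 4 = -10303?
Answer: -10853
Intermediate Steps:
A = -10307 (A = -4 - 10303 = -10307)
n = 2 (n = (-2*(-3))/3 = (⅓)*6 = 2)
A - -1*21*(-13)*n = -10307 - -1*21*(-13)*2 = -10307 - (-21*(-13))*2 = -10307 - 273*2 = -10307 - 1*546 = -10307 - 546 = -10853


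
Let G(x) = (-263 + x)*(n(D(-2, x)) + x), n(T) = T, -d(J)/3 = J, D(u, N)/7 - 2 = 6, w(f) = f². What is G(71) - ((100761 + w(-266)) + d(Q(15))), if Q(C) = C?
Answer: -195856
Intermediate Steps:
D(u, N) = 56 (D(u, N) = 14 + 7*6 = 14 + 42 = 56)
d(J) = -3*J
G(x) = (-263 + x)*(56 + x)
G(71) - ((100761 + w(-266)) + d(Q(15))) = (-14728 + 71² - 207*71) - ((100761 + (-266)²) - 3*15) = (-14728 + 5041 - 14697) - ((100761 + 70756) - 45) = -24384 - (171517 - 45) = -24384 - 1*171472 = -24384 - 171472 = -195856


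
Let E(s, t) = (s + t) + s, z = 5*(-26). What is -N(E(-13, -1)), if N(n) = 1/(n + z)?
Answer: 1/157 ≈ 0.0063694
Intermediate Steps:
z = -130
E(s, t) = t + 2*s
N(n) = 1/(-130 + n) (N(n) = 1/(n - 130) = 1/(-130 + n))
-N(E(-13, -1)) = -1/(-130 + (-1 + 2*(-13))) = -1/(-130 + (-1 - 26)) = -1/(-130 - 27) = -1/(-157) = -1*(-1/157) = 1/157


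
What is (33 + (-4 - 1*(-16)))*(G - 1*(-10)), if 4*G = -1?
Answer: 1755/4 ≈ 438.75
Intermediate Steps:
G = -1/4 (G = (1/4)*(-1) = -1/4 ≈ -0.25000)
(33 + (-4 - 1*(-16)))*(G - 1*(-10)) = (33 + (-4 - 1*(-16)))*(-1/4 - 1*(-10)) = (33 + (-4 + 16))*(-1/4 + 10) = (33 + 12)*(39/4) = 45*(39/4) = 1755/4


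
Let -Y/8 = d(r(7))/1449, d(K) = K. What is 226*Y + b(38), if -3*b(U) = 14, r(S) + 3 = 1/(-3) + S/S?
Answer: -1090/621 ≈ -1.7552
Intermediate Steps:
r(S) = -7/3 (r(S) = -3 + (1/(-3) + S/S) = -3 + (1*(-⅓) + 1) = -3 + (-⅓ + 1) = -3 + ⅔ = -7/3)
b(U) = -14/3 (b(U) = -⅓*14 = -14/3)
Y = 8/621 (Y = -(-56)/(3*1449) = -8*(-1/621) = 8/621 ≈ 0.012882)
226*Y + b(38) = 226*(8/621) - 14/3 = 1808/621 - 14/3 = -1090/621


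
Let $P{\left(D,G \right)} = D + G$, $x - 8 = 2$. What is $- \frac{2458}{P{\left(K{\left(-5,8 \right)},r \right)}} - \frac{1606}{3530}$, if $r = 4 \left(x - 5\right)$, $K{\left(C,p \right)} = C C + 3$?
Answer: $- \frac{2188457}{42360} \approx -51.663$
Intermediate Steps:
$x = 10$ ($x = 8 + 2 = 10$)
$K{\left(C,p \right)} = 3 + C^{2}$ ($K{\left(C,p \right)} = C^{2} + 3 = 3 + C^{2}$)
$r = 20$ ($r = 4 \left(10 - 5\right) = 4 \cdot 5 = 20$)
$- \frac{2458}{P{\left(K{\left(-5,8 \right)},r \right)}} - \frac{1606}{3530} = - \frac{2458}{\left(3 + \left(-5\right)^{2}\right) + 20} - \frac{1606}{3530} = - \frac{2458}{\left(3 + 25\right) + 20} - \frac{803}{1765} = - \frac{2458}{28 + 20} - \frac{803}{1765} = - \frac{2458}{48} - \frac{803}{1765} = \left(-2458\right) \frac{1}{48} - \frac{803}{1765} = - \frac{1229}{24} - \frac{803}{1765} = - \frac{2188457}{42360}$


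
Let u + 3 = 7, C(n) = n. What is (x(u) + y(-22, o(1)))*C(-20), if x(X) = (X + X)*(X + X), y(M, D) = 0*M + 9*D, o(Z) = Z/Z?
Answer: -1460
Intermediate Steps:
o(Z) = 1
u = 4 (u = -3 + 7 = 4)
y(M, D) = 9*D (y(M, D) = 0 + 9*D = 9*D)
x(X) = 4*X² (x(X) = (2*X)*(2*X) = 4*X²)
(x(u) + y(-22, o(1)))*C(-20) = (4*4² + 9*1)*(-20) = (4*16 + 9)*(-20) = (64 + 9)*(-20) = 73*(-20) = -1460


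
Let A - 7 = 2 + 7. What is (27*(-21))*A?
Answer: -9072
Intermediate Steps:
A = 16 (A = 7 + (2 + 7) = 7 + 9 = 16)
(27*(-21))*A = (27*(-21))*16 = -567*16 = -9072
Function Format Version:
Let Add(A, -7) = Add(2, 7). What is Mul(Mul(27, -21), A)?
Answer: -9072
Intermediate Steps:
A = 16 (A = Add(7, Add(2, 7)) = Add(7, 9) = 16)
Mul(Mul(27, -21), A) = Mul(Mul(27, -21), 16) = Mul(-567, 16) = -9072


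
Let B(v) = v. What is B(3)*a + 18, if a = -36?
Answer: -90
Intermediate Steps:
B(3)*a + 18 = 3*(-36) + 18 = -108 + 18 = -90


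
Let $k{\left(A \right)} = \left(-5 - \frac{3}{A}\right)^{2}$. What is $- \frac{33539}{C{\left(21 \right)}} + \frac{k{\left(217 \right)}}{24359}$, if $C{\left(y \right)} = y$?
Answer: $- \frac{5495797370995}{3441122853} \approx -1597.1$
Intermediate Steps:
$- \frac{33539}{C{\left(21 \right)}} + \frac{k{\left(217 \right)}}{24359} = - \frac{33539}{21} + \frac{\frac{1}{47089} \left(3 + 5 \cdot 217\right)^{2}}{24359} = \left(-33539\right) \frac{1}{21} + \frac{\left(3 + 1085\right)^{2}}{47089} \cdot \frac{1}{24359} = - \frac{33539}{21} + \frac{1088^{2}}{47089} \cdot \frac{1}{24359} = - \frac{33539}{21} + \frac{1}{47089} \cdot 1183744 \cdot \frac{1}{24359} = - \frac{33539}{21} + \frac{1183744}{47089} \cdot \frac{1}{24359} = - \frac{33539}{21} + \frac{1183744}{1147040951} = - \frac{5495797370995}{3441122853}$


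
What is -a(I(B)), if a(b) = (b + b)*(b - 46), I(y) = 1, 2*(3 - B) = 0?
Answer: 90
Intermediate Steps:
B = 3 (B = 3 - ½*0 = 3 + 0 = 3)
a(b) = 2*b*(-46 + b) (a(b) = (2*b)*(-46 + b) = 2*b*(-46 + b))
-a(I(B)) = -2*(-46 + 1) = -2*(-45) = -1*(-90) = 90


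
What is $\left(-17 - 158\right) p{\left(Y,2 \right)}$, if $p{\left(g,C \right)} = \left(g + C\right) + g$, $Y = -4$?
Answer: $1050$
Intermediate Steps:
$p{\left(g,C \right)} = C + 2 g$ ($p{\left(g,C \right)} = \left(C + g\right) + g = C + 2 g$)
$\left(-17 - 158\right) p{\left(Y,2 \right)} = \left(-17 - 158\right) \left(2 + 2 \left(-4\right)\right) = - 175 \left(2 - 8\right) = \left(-175\right) \left(-6\right) = 1050$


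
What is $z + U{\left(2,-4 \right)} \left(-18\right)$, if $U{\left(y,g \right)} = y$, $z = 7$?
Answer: $-29$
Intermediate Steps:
$z + U{\left(2,-4 \right)} \left(-18\right) = 7 + 2 \left(-18\right) = 7 - 36 = -29$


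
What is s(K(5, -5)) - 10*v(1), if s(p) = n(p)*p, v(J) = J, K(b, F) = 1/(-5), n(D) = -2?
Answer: -48/5 ≈ -9.6000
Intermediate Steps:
K(b, F) = -1/5 (K(b, F) = 1*(-1/5) = -1/5)
s(p) = -2*p
s(K(5, -5)) - 10*v(1) = -2*(-1/5) - 10*1 = 2/5 - 10 = -48/5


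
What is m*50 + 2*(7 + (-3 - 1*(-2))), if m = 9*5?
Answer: 2262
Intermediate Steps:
m = 45
m*50 + 2*(7 + (-3 - 1*(-2))) = 45*50 + 2*(7 + (-3 - 1*(-2))) = 2250 + 2*(7 + (-3 + 2)) = 2250 + 2*(7 - 1) = 2250 + 2*6 = 2250 + 12 = 2262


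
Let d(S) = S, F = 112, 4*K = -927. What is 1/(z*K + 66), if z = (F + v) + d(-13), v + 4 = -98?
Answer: 4/3045 ≈ 0.0013136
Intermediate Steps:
K = -927/4 (K = (1/4)*(-927) = -927/4 ≈ -231.75)
v = -102 (v = -4 - 98 = -102)
z = -3 (z = (112 - 102) - 13 = 10 - 13 = -3)
1/(z*K + 66) = 1/(-3*(-927/4) + 66) = 1/(2781/4 + 66) = 1/(3045/4) = 4/3045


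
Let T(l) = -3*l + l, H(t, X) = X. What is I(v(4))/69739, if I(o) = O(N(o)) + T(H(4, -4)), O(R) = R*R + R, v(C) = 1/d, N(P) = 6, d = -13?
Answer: 50/69739 ≈ 0.00071696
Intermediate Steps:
v(C) = -1/13 (v(C) = 1/(-13) = -1/13)
O(R) = R + R**2 (O(R) = R**2 + R = R + R**2)
T(l) = -2*l
I(o) = 50 (I(o) = 6*(1 + 6) - 2*(-4) = 6*7 + 8 = 42 + 8 = 50)
I(v(4))/69739 = 50/69739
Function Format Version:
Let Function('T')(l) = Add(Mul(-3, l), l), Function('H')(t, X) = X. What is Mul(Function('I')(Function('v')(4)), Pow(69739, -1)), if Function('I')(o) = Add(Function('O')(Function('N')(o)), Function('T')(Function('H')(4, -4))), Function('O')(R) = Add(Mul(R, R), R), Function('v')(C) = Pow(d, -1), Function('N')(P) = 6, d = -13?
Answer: Rational(50, 69739) ≈ 0.00071696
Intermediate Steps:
Function('v')(C) = Rational(-1, 13) (Function('v')(C) = Pow(-13, -1) = Rational(-1, 13))
Function('O')(R) = Add(R, Pow(R, 2)) (Function('O')(R) = Add(Pow(R, 2), R) = Add(R, Pow(R, 2)))
Function('T')(l) = Mul(-2, l)
Function('I')(o) = 50 (Function('I')(o) = Add(Mul(6, Add(1, 6)), Mul(-2, -4)) = Add(Mul(6, 7), 8) = Add(42, 8) = 50)
Mul(Function('I')(Function('v')(4)), Pow(69739, -1)) = Mul(50, Pow(69739, -1)) = Mul(50, Rational(1, 69739)) = Rational(50, 69739)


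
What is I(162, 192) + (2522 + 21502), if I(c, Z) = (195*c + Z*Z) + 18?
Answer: 92496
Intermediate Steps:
I(c, Z) = 18 + Z² + 195*c (I(c, Z) = (195*c + Z²) + 18 = (Z² + 195*c) + 18 = 18 + Z² + 195*c)
I(162, 192) + (2522 + 21502) = (18 + 192² + 195*162) + (2522 + 21502) = (18 + 36864 + 31590) + 24024 = 68472 + 24024 = 92496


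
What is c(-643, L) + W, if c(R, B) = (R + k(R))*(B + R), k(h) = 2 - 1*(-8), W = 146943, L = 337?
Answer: 340641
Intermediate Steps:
k(h) = 10 (k(h) = 2 + 8 = 10)
c(R, B) = (10 + R)*(B + R) (c(R, B) = (R + 10)*(B + R) = (10 + R)*(B + R))
c(-643, L) + W = ((-643)² + 10*337 + 10*(-643) + 337*(-643)) + 146943 = (413449 + 3370 - 6430 - 216691) + 146943 = 193698 + 146943 = 340641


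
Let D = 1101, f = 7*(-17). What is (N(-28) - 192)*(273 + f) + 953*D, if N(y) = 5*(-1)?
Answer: 1018915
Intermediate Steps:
f = -119
N(y) = -5
(N(-28) - 192)*(273 + f) + 953*D = (-5 - 192)*(273 - 119) + 953*1101 = -197*154 + 1049253 = -30338 + 1049253 = 1018915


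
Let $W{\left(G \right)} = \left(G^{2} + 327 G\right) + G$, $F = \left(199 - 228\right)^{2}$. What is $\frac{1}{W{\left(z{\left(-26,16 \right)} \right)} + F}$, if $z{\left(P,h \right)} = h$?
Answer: $\frac{1}{6345} \approx 0.0001576$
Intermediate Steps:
$F = 841$ ($F = \left(-29\right)^{2} = 841$)
$W{\left(G \right)} = G^{2} + 328 G$
$\frac{1}{W{\left(z{\left(-26,16 \right)} \right)} + F} = \frac{1}{16 \left(328 + 16\right) + 841} = \frac{1}{16 \cdot 344 + 841} = \frac{1}{5504 + 841} = \frac{1}{6345}$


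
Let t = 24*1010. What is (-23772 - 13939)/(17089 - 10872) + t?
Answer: 150662369/6217 ≈ 24234.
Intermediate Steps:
t = 24240
(-23772 - 13939)/(17089 - 10872) + t = (-23772 - 13939)/(17089 - 10872) + 24240 = -37711/6217 + 24240 = 150662369/6217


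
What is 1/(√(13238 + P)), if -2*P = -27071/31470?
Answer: 2*√9576934665/22519643 ≈ 0.0086912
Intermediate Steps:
P = 27071/62940 (P = -(-27071)/(2*31470) = -½*(-27071/31470) = 27071/62940 ≈ 0.43011)
1/(√(13238 + P)) = 1/(√(13238 + 27071/62940)) = 1/(√(833226791/62940)) = 1/(37*√9576934665/31470) = 2*√9576934665/22519643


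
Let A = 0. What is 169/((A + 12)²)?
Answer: 169/144 ≈ 1.1736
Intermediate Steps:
169/((A + 12)²) = 169/((0 + 12)²) = 169/(12²) = 169/144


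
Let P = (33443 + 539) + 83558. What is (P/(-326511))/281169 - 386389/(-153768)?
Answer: 1313790212101553/522838373419656 ≈ 2.5128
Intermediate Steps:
P = 117540 (P = 33982 + 83558 = 117540)
(P/(-326511))/281169 - 386389/(-153768) = (117540/(-326511))/281169 - 386389/(-153768) = (117540*(-1/326511))*(1/281169) - 386389*(-1/153768) = -13060/36279*1/281169 + 386389/153768 = -13060/10200530151 + 386389/153768 = 1313790212101553/522838373419656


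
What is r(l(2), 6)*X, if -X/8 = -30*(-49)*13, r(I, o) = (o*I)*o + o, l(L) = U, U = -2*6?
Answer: 65126880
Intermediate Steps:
U = -12
l(L) = -12
r(I, o) = o + I*o² (r(I, o) = (I*o)*o + o = I*o² + o = o + I*o²)
X = -152880 (X = -8*(-30*(-49))*13 = -11760*13 = -8*19110 = -152880)
r(l(2), 6)*X = (6*(1 - 12*6))*(-152880) = (6*(1 - 72))*(-152880) = (6*(-71))*(-152880) = -426*(-152880) = 65126880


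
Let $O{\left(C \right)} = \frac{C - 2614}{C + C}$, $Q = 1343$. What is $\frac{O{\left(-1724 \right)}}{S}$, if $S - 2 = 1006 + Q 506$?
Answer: $\frac{2169}{1173295784} \approx 1.8486 \cdot 10^{-6}$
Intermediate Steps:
$O{\left(C \right)} = \frac{-2614 + C}{2 C}$
$S = 680566$ ($S = 2 + \left(1006 + 1343 \cdot 506\right) = 2 + \left(1006 + 679558\right) = 2 + 680564 = 680566$)
$\frac{O{\left(-1724 \right)}}{S} = \frac{\frac{1}{2} \frac{1}{-1724} \left(-2614 - 1724\right)}{680566} = \frac{1}{2} \left(- \frac{1}{1724}\right) \left(-4338\right) \frac{1}{680566} = \frac{2169}{1724} \cdot \frac{1}{680566} = \frac{2169}{1173295784}$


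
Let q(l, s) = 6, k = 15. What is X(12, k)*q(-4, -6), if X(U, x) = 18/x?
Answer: 36/5 ≈ 7.2000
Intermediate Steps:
X(12, k)*q(-4, -6) = (18/15)*6 = (18*(1/15))*6 = (6/5)*6 = 36/5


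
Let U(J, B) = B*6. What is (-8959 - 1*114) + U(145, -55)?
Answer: -9403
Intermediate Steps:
U(J, B) = 6*B
(-8959 - 1*114) + U(145, -55) = (-8959 - 1*114) + 6*(-55) = (-8959 - 114) - 330 = -9073 - 330 = -9403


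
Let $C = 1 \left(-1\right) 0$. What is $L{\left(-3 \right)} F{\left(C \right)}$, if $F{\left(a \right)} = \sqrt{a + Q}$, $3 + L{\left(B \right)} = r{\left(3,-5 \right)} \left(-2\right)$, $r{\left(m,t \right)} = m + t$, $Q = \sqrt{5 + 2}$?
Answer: $\sqrt[4]{7} \approx 1.6266$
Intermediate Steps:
$Q = \sqrt{7} \approx 2.6458$
$L{\left(B \right)} = 1$ ($L{\left(B \right)} = -3 + \left(3 - 5\right) \left(-2\right) = -3 - -4 = -3 + 4 = 1$)
$C = 0$ ($C = \left(-1\right) 0 = 0$)
$F{\left(a \right)} = \sqrt{a + \sqrt{7}}$
$L{\left(-3 \right)} F{\left(C \right)} = 1 \sqrt{0 + \sqrt{7}} = 1 \sqrt{\sqrt{7}} = 1 \sqrt[4]{7} = \sqrt[4]{7}$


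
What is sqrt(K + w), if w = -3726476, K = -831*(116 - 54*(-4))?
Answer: 8*I*sqrt(62537) ≈ 2000.6*I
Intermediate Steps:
K = -275892 (K = -831*(116 + 216) = -831*332 = -275892)
sqrt(K + w) = sqrt(-275892 - 3726476) = sqrt(-4002368) = 8*I*sqrt(62537)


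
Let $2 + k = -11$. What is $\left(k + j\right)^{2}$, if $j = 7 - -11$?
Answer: $25$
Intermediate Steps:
$j = 18$ ($j = 7 + 11 = 18$)
$k = -13$ ($k = -2 - 11 = -13$)
$\left(k + j\right)^{2} = \left(-13 + 18\right)^{2} = 5^{2} = 25$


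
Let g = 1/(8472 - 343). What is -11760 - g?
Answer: -95597041/8129 ≈ -11760.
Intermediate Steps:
g = 1/8129 ≈ 0.00012302
-11760 - g = -11760 - 1*1/8129 = -11760 - 1/8129 = -95597041/8129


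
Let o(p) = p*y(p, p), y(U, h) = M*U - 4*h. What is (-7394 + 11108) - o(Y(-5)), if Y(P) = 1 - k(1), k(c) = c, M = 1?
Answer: 3714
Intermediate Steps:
y(U, h) = U - 4*h (y(U, h) = 1*U - 4*h = U - 4*h)
Y(P) = 0 (Y(P) = 1 - 1*1 = 1 - 1 = 0)
o(p) = -3*p² (o(p) = p*(p - 4*p) = p*(-3*p) = -3*p²)
(-7394 + 11108) - o(Y(-5)) = (-7394 + 11108) - (-3)*0² = 3714 - (-3)*0 = 3714 - 1*0 = 3714 + 0 = 3714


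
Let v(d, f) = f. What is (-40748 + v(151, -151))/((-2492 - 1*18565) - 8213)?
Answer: 40899/29270 ≈ 1.3973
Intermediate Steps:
(-40748 + v(151, -151))/((-2492 - 1*18565) - 8213) = (-40748 - 151)/((-2492 - 1*18565) - 8213) = -40899/((-2492 - 18565) - 8213) = -40899/(-21057 - 8213) = -40899/(-29270) = -40899*(-1/29270) = 40899/29270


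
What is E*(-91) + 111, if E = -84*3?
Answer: 23043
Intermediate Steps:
E = -252
E*(-91) + 111 = -252*(-91) + 111 = 22932 + 111 = 23043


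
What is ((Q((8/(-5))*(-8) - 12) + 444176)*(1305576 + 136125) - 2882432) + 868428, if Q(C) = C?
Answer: 3201840613664/5 ≈ 6.4037e+11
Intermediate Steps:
((Q((8/(-5))*(-8) - 12) + 444176)*(1305576 + 136125) - 2882432) + 868428 = ((((8/(-5))*(-8) - 12) + 444176)*(1305576 + 136125) - 2882432) + 868428 = ((((8*(-1/5))*(-8) - 12) + 444176)*1441701 - 2882432) + 868428 = (((-8/5*(-8) - 12) + 444176)*1441701 - 2882432) + 868428 = (((64/5 - 12) + 444176)*1441701 - 2882432) + 868428 = ((4/5 + 444176)*1441701 - 2882432) + 868428 = ((2220884/5)*1441701 - 2882432) + 868428 = (3201850683684/5 - 2882432) + 868428 = 3201836271524/5 + 868428 = 3201840613664/5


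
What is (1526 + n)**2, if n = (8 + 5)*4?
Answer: 2490084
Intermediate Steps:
n = 52 (n = 13*4 = 52)
(1526 + n)**2 = (1526 + 52)**2 = 1578**2 = 2490084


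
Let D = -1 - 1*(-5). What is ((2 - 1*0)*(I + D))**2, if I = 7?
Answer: 484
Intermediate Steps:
D = 4 (D = -1 + 5 = 4)
((2 - 1*0)*(I + D))**2 = ((2 - 1*0)*(7 + 4))**2 = ((2 + 0)*11)**2 = (2*11)**2 = 22**2 = 484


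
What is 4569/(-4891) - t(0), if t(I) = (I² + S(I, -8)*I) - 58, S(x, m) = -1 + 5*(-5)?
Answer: 279109/4891 ≈ 57.066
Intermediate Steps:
S(x, m) = -26 (S(x, m) = -1 - 25 = -26)
t(I) = -58 + I² - 26*I (t(I) = (I² - 26*I) - 58 = -58 + I² - 26*I)
4569/(-4891) - t(0) = 4569/(-4891) - (-58 + 0² - 26*0) = 4569*(-1/4891) - (-58 + 0 + 0) = -4569/4891 - 1*(-58) = -4569/4891 + 58 = 279109/4891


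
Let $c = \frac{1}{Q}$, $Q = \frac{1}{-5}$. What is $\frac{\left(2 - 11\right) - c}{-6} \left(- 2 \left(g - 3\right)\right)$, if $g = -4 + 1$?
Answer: $8$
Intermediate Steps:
$Q = - \frac{1}{5} \approx -0.2$
$g = -3$
$c = -5$ ($c = \frac{1}{- \frac{1}{5}} = -5$)
$\frac{\left(2 - 11\right) - c}{-6} \left(- 2 \left(g - 3\right)\right) = \frac{\left(2 - 11\right) - -5}{-6} \left(- 2 \left(-3 - 3\right)\right) = \left(\left(2 - 11\right) + 5\right) \left(- \frac{1}{6}\right) \left(\left(-2\right) \left(-6\right)\right) = \left(-9 + 5\right) \left(- \frac{1}{6}\right) 12 = \left(-4\right) \left(- \frac{1}{6}\right) 12 = \frac{2}{3} \cdot 12 = 8$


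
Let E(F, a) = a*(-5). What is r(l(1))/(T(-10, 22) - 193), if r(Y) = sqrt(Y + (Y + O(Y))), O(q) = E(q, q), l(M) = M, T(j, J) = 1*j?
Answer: -I*sqrt(3)/203 ≈ -0.0085323*I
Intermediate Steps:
T(j, J) = j
E(F, a) = -5*a
O(q) = -5*q
r(Y) = sqrt(3)*sqrt(-Y) (r(Y) = sqrt(Y + (Y - 5*Y)) = sqrt(Y - 4*Y) = sqrt(-3*Y) = sqrt(3)*sqrt(-Y))
r(l(1))/(T(-10, 22) - 193) = (sqrt(3)*sqrt(-1*1))/(-10 - 193) = (sqrt(3)*sqrt(-1))/(-203) = (sqrt(3)*I)*(-1/203) = (I*sqrt(3))*(-1/203) = -I*sqrt(3)/203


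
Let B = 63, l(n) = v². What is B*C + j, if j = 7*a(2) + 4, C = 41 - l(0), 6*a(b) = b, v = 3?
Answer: 6067/3 ≈ 2022.3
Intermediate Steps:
a(b) = b/6
l(n) = 9 (l(n) = 3² = 9)
C = 32 (C = 41 - 1*9 = 41 - 9 = 32)
j = 19/3 (j = 7*((⅙)*2) + 4 = 7*(⅓) + 4 = 7/3 + 4 = 19/3 ≈ 6.3333)
B*C + j = 63*32 + 19/3 = 2016 + 19/3 = 6067/3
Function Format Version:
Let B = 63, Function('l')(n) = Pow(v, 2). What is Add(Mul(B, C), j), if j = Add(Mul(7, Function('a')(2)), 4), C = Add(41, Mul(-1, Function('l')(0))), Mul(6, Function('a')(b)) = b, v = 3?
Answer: Rational(6067, 3) ≈ 2022.3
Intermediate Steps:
Function('a')(b) = Mul(Rational(1, 6), b)
Function('l')(n) = 9 (Function('l')(n) = Pow(3, 2) = 9)
C = 32 (C = Add(41, Mul(-1, 9)) = Add(41, -9) = 32)
j = Rational(19, 3) (j = Add(Mul(7, Mul(Rational(1, 6), 2)), 4) = Add(Mul(7, Rational(1, 3)), 4) = Add(Rational(7, 3), 4) = Rational(19, 3) ≈ 6.3333)
Add(Mul(B, C), j) = Add(Mul(63, 32), Rational(19, 3)) = Add(2016, Rational(19, 3)) = Rational(6067, 3)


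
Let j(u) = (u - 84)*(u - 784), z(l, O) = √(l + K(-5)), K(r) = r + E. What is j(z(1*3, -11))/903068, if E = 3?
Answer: 64989/903068 ≈ 0.071965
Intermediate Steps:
K(r) = 3 + r (K(r) = r + 3 = 3 + r)
z(l, O) = √(-2 + l) (z(l, O) = √(l + (3 - 5)) = √(l - 2) = √(-2 + l))
j(u) = (-784 + u)*(-84 + u) (j(u) = (-84 + u)*(-784 + u) = (-784 + u)*(-84 + u))
j(z(1*3, -11))/903068 = (65856 + (√(-2 + 1*3))² - 868*√(-2 + 1*3))/903068 = (65856 + (√(-2 + 3))² - 868*√(-2 + 3))*(1/903068) = (65856 + (√1)² - 868*√1)*(1/903068) = (65856 + 1² - 868*1)*(1/903068) = (65856 + 1 - 868)*(1/903068) = 64989*(1/903068) = 64989/903068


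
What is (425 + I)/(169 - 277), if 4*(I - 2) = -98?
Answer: -805/216 ≈ -3.7269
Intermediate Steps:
I = -45/2 (I = 2 + (¼)*(-98) = 2 - 49/2 = -45/2 ≈ -22.500)
(425 + I)/(169 - 277) = (425 - 45/2)/(169 - 277) = (805/2)/(-108) = (805/2)*(-1/108) = -805/216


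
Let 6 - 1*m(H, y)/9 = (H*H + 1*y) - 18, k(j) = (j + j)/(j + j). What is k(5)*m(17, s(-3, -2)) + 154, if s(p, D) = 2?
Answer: -2249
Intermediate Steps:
k(j) = 1 (k(j) = (2*j)/((2*j)) = (2*j)*(1/(2*j)) = 1)
m(H, y) = 216 - 9*y - 9*H² (m(H, y) = 54 - 9*((H*H + 1*y) - 18) = 54 - 9*((H² + y) - 18) = 54 - 9*((y + H²) - 18) = 54 - 9*(-18 + y + H²) = 54 + (162 - 9*y - 9*H²) = 216 - 9*y - 9*H²)
k(5)*m(17, s(-3, -2)) + 154 = 1*(216 - 9*2 - 9*17²) + 154 = 1*(216 - 18 - 9*289) + 154 = 1*(216 - 18 - 2601) + 154 = 1*(-2403) + 154 = -2403 + 154 = -2249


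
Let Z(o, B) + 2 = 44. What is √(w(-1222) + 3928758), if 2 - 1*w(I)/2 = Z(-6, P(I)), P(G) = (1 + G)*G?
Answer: √3928678 ≈ 1982.1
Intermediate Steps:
P(G) = G*(1 + G)
Z(o, B) = 42 (Z(o, B) = -2 + 44 = 42)
w(I) = -80 (w(I) = 4 - 2*42 = 4 - 84 = -80)
√(w(-1222) + 3928758) = √(-80 + 3928758) = √3928678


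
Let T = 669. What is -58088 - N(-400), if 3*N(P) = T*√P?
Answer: -58088 - 4460*I ≈ -58088.0 - 4460.0*I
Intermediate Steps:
N(P) = 223*√P (N(P) = (669*√P)/3 = 223*√P)
-58088 - N(-400) = -58088 - 223*√(-400) = -58088 - 223*20*I = -58088 - 4460*I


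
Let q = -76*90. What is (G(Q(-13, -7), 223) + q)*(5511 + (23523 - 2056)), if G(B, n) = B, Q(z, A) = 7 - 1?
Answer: -184367652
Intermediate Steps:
Q(z, A) = 6
q = -6840
(G(Q(-13, -7), 223) + q)*(5511 + (23523 - 2056)) = (6 - 6840)*(5511 + (23523 - 2056)) = -6834*(5511 + 21467) = -6834*26978 = -184367652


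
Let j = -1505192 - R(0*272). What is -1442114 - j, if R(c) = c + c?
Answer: 63078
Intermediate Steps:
R(c) = 2*c
j = -1505192 (j = -1505192 - 2*0*272 = -1505192 - 2*0 = -1505192 - 1*0 = -1505192 + 0 = -1505192)
-1442114 - j = -1442114 - 1*(-1505192) = -1442114 + 1505192 = 63078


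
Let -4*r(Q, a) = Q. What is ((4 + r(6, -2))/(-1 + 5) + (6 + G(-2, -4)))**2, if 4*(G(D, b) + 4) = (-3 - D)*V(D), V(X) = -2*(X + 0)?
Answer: 169/64 ≈ 2.6406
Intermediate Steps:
r(Q, a) = -Q/4
V(X) = -2*X
G(D, b) = -4 - D*(-3 - D)/2 (G(D, b) = -4 + ((-3 - D)*(-2*D))/4 = -4 + (-2*D*(-3 - D))/4 = -4 - D*(-3 - D)/2)
((4 + r(6, -2))/(-1 + 5) + (6 + G(-2, -4)))**2 = ((4 - 1/4*6)/(-1 + 5) + (6 + (-4 + (1/2)*(-2)**2 + (3/2)*(-2))))**2 = ((4 - 3/2)/4 + (6 + (-4 + (1/2)*4 - 3)))**2 = ((5/2)*(1/4) + (6 + (-4 + 2 - 3)))**2 = (5/8 + (6 - 5))**2 = (5/8 + 1)**2 = (13/8)**2 = 169/64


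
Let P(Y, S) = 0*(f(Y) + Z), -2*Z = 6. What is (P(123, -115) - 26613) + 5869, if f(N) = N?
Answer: -20744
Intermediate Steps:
Z = -3 (Z = -½*6 = -3)
P(Y, S) = 0 (P(Y, S) = 0*(Y - 3) = 0*(-3 + Y) = 0)
(P(123, -115) - 26613) + 5869 = (0 - 26613) + 5869 = -26613 + 5869 = -20744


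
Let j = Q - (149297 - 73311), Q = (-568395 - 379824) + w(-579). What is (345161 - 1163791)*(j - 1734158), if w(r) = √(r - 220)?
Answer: 2258078702690 - 818630*I*√799 ≈ 2.2581e+12 - 2.314e+7*I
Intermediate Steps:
w(r) = √(-220 + r)
Q = -948219 + I*√799 (Q = (-568395 - 379824) + √(-220 - 579) = -948219 + √(-799) = -948219 + I*√799 ≈ -9.4822e+5 + 28.267*I)
j = -1024205 + I*√799 (j = (-948219 + I*√799) - (149297 - 73311) = (-948219 + I*√799) - 1*75986 = (-948219 + I*√799) - 75986 = -1024205 + I*√799 ≈ -1.0242e+6 + 28.267*I)
(345161 - 1163791)*(j - 1734158) = (345161 - 1163791)*((-1024205 + I*√799) - 1734158) = -818630*(-2758363 + I*√799) = 2258078702690 - 818630*I*√799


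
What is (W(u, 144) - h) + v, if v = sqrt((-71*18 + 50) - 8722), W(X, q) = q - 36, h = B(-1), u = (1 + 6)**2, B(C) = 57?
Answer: 51 + 5*I*sqrt(398) ≈ 51.0 + 99.75*I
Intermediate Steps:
u = 49 (u = 7**2 = 49)
h = 57
W(X, q) = -36 + q
v = 5*I*sqrt(398) (v = sqrt((-1278 + 50) - 8722) = sqrt(-1228 - 8722) = sqrt(-9950) = 5*I*sqrt(398) ≈ 99.75*I)
(W(u, 144) - h) + v = ((-36 + 144) - 1*57) + 5*I*sqrt(398) = (108 - 57) + 5*I*sqrt(398) = 51 + 5*I*sqrt(398)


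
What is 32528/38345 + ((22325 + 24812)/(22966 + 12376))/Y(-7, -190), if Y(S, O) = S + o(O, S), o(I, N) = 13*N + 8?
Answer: 4066277743/4878680364 ≈ 0.83348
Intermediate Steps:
o(I, N) = 8 + 13*N
Y(S, O) = 8 + 14*S (Y(S, O) = S + (8 + 13*S) = 8 + 14*S)
32528/38345 + ((22325 + 24812)/(22966 + 12376))/Y(-7, -190) = 32528/38345 + ((22325 + 24812)/(22966 + 12376))/(8 + 14*(-7)) = 32528*(1/38345) + (47137/35342)/(8 - 98) = 32528/38345 + (47137*(1/35342))/(-90) = 32528/38345 + (47137/35342)*(-1/90) = 32528/38345 - 47137/3180780 = 4066277743/4878680364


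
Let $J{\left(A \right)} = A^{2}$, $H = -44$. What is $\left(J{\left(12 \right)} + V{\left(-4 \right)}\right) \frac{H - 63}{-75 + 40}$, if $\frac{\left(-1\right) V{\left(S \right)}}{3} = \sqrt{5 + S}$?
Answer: $\frac{15087}{35} \approx 431.06$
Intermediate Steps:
$V{\left(S \right)} = - 3 \sqrt{5 + S}$
$\left(J{\left(12 \right)} + V{\left(-4 \right)}\right) \frac{H - 63}{-75 + 40} = \left(12^{2} - 3 \sqrt{5 - 4}\right) \frac{-44 - 63}{-75 + 40} = \left(144 - 3 \sqrt{1}\right) \left(- \frac{107}{-35}\right) = \left(144 - 3\right) \left(\left(-107\right) \left(- \frac{1}{35}\right)\right) = \left(144 - 3\right) \frac{107}{35} = 141 \cdot \frac{107}{35} = \frac{15087}{35}$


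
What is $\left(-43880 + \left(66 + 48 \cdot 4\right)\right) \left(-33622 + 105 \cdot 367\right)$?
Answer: $-214314886$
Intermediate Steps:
$\left(-43880 + \left(66 + 48 \cdot 4\right)\right) \left(-33622 + 105 \cdot 367\right) = \left(-43880 + \left(66 + 192\right)\right) \left(-33622 + 38535\right) = \left(-43880 + 258\right) 4913 = \left(-43622\right) 4913 = -214314886$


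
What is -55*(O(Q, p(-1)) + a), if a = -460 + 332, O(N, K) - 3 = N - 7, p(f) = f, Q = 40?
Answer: 5060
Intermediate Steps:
O(N, K) = -4 + N (O(N, K) = 3 + (N - 7) = 3 + (-7 + N) = -4 + N)
a = -128
-55*(O(Q, p(-1)) + a) = -55*((-4 + 40) - 128) = -55*(36 - 128) = -55*(-92) = 5060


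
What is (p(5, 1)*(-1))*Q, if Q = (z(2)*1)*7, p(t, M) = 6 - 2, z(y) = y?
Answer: -56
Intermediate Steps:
p(t, M) = 4
Q = 14 (Q = (2*1)*7 = 2*7 = 14)
(p(5, 1)*(-1))*Q = (4*(-1))*14 = -4*14 = -56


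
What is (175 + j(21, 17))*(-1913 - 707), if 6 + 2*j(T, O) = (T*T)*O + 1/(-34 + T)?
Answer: -133530920/13 ≈ -1.0272e+7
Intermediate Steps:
j(T, O) = -3 + 1/(2*(-34 + T)) + O*T**2/2 (j(T, O) = -3 + ((T*T)*O + 1/(-34 + T))/2 = -3 + (T**2*O + 1/(-34 + T))/2 = -3 + (O*T**2 + 1/(-34 + T))/2 = -3 + (1/(-34 + T) + O*T**2)/2 = -3 + (1/(2*(-34 + T)) + O*T**2/2) = -3 + 1/(2*(-34 + T)) + O*T**2/2)
(175 + j(21, 17))*(-1913 - 707) = (175 + (205 - 6*21 + 17*21**3 - 34*17*21**2)/(2*(-34 + 21)))*(-1913 - 707) = (175 + (1/2)*(205 - 126 + 17*9261 - 34*17*441)/(-13))*(-2620) = (175 + (1/2)*(-1/13)*(205 - 126 + 157437 - 254898))*(-2620) = (175 + (1/2)*(-1/13)*(-97382))*(-2620) = (175 + 48691/13)*(-2620) = (50966/13)*(-2620) = -133530920/13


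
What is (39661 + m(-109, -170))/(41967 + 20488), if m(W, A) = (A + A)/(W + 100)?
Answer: 357289/562095 ≈ 0.63564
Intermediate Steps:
m(W, A) = 2*A/(100 + W) (m(W, A) = (2*A)/(100 + W) = 2*A/(100 + W))
(39661 + m(-109, -170))/(41967 + 20488) = (39661 + 2*(-170)/(100 - 109))/(41967 + 20488) = (39661 + 2*(-170)/(-9))/62455 = (39661 + 2*(-170)*(-1/9))*(1/62455) = (39661 + 340/9)*(1/62455) = (357289/9)*(1/62455) = 357289/562095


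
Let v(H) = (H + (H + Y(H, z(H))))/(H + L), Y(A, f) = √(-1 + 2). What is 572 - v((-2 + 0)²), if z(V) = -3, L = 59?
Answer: 4003/7 ≈ 571.86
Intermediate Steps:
Y(A, f) = 1 (Y(A, f) = √1 = 1)
v(H) = (1 + 2*H)/(59 + H) (v(H) = (H + (H + 1))/(H + 59) = (H + (1 + H))/(59 + H) = (1 + 2*H)/(59 + H))
572 - v((-2 + 0)²) = 572 - (1 + 2*(-2 + 0)²)/(59 + (-2 + 0)²) = 572 - (1 + 2*(-2)²)/(59 + (-2)²) = 572 - (1 + 2*4)/(59 + 4) = 572 - (1 + 8)/63 = 572 - 9/63 = 572 - 1*⅐ = 572 - ⅐ = 4003/7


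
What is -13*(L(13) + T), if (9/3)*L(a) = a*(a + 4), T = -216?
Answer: 5551/3 ≈ 1850.3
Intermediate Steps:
L(a) = a*(4 + a)/3 (L(a) = (a*(a + 4))/3 = (a*(4 + a))/3 = a*(4 + a)/3)
-13*(L(13) + T) = -13*((⅓)*13*(4 + 13) - 216) = -13*((⅓)*13*17 - 216) = -13*(221/3 - 216) = -13*(-427/3) = 5551/3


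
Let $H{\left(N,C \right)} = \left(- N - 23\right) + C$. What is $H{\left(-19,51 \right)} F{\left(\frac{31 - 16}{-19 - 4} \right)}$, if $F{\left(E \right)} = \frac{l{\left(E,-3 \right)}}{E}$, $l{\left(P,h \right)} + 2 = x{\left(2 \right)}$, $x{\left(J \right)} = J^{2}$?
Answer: $- \frac{2162}{15} \approx -144.13$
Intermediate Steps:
$l{\left(P,h \right)} = 2$ ($l{\left(P,h \right)} = -2 + 2^{2} = -2 + 4 = 2$)
$H{\left(N,C \right)} = -23 + C - N$ ($H{\left(N,C \right)} = \left(-23 - N\right) + C = -23 + C - N$)
$F{\left(E \right)} = \frac{2}{E}$
$H{\left(-19,51 \right)} F{\left(\frac{31 - 16}{-19 - 4} \right)} = \left(-23 + 51 - -19\right) \frac{2}{\left(31 - 16\right) \frac{1}{-19 - 4}} = \left(-23 + 51 + 19\right) \frac{2}{15 \frac{1}{-23}} = 47 \frac{2}{15 \left(- \frac{1}{23}\right)} = 47 \frac{2}{- \frac{15}{23}} = 47 \cdot 2 \left(- \frac{23}{15}\right) = 47 \left(- \frac{46}{15}\right) = - \frac{2162}{15}$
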